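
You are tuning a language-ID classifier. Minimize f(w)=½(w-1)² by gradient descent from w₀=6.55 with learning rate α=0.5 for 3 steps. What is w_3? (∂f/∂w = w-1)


step 1: grad = 6.55-1 = 5.55; w = 6.55 - 0.5·(5.55) = 3.775
step 2: grad = 3.775-1 = 2.775; w = 3.775 - 0.5·(2.775) = 2.3875
step 3: grad = 2.3875-1 = 1.3875; w = 2.3875 - 0.5·(1.3875) = 1.69375

1.69375


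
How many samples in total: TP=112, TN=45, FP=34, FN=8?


Total = TP + TN + FP + FN
= 112 + 45 + 34 + 8
= 199
(Predicted positive: 146, predicted negative: 53)

199


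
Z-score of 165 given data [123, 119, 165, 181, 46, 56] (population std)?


μ = 115, σ = 50.2958
z = (165 - 115)/50.2958 = 0.9941

0.9941


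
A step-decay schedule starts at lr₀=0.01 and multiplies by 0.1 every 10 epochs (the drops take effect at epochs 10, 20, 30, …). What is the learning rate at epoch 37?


n_drops = ⌊37/10⌋ = 3
lr = 0.01·0.1^3 = 0.01·0.001 = 0.00001

0.00001


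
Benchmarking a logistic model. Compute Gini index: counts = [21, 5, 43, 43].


Probabilities: [21/112, 5/112, 43/112, 43/112] ≈ [0.1875, 0.0446, 0.3839, 0.3839]
Σpᵢ² = (441 + 25 + 1849 + 1849)/112² = 4164/12544
Gini = 1 - Σpᵢ² = 1 - 4164/12544 = 0.668

0.668


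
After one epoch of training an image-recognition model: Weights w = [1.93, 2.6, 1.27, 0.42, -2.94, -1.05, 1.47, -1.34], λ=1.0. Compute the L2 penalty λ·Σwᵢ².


‖w‖₂² = (1.93)² + (2.6)² + (1.27)² + (0.42)² + (-2.94)² + (-1.05)² + (1.47)² + (-1.34)²
     = 3.7249 + 6.76 + 1.6129 + 0.1764 + 8.6436 + 1.1025 + 2.1609 + 1.7956
     = 25.9768
λ·‖w‖₂² = 1.0·25.9768 = 25.9768

25.9768


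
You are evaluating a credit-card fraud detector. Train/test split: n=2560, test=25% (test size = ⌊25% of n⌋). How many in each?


Test = ⌊2560·25/100⌋ = 640
Train = 2560 - 640 = 1920

Train: 1920, Test: 640


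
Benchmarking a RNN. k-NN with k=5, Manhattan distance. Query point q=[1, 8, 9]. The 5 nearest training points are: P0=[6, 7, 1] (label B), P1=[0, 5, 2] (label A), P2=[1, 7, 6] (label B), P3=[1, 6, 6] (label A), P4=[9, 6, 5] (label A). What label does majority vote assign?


d(q,P0) = 14  (label B)
d(q,P1) = 11  (label A)
d(q,P2) = 4  (label B)
d(q,P3) = 5  (label A)
d(q,P4) = 14  (label A)
Votes: A=3, B=2
Majority → A

A


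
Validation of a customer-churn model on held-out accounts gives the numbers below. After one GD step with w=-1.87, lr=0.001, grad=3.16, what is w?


w_new = w - α·∇
= -1.87 - 0.001·3.16
= -1.87 - 0.00316
= -1.87316

-1.87316


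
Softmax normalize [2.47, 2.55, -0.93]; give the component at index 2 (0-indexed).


Exponentials: e^2.47=11.8224, e^2.55=12.8071, e^-0.93=0.3946
Sum = 25.0241
Softmax = [0.4724, 0.5118, 0.0158]
p[2] = 0.3946/25.0241 = 0.0158

0.0158


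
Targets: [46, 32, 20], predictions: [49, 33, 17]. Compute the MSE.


Squared errors: (46-49)²=9, (32-33)²=1, (20-17)²=9
Sum = 19
MSE = 19/3 = 19/3

19/3


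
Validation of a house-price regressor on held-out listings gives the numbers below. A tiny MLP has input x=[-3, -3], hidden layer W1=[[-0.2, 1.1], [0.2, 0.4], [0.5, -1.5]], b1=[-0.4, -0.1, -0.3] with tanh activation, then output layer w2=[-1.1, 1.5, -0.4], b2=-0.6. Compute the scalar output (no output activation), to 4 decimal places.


z1[0] = (-0.2)·(-3) + (1.1)·(-3) - 0.4 = -3.1
z1[1] = (0.2)·(-3) + (0.4)·(-3) - 0.1 = -1.9
z1[2] = (0.5)·(-3) + (-1.5)·(-3) - 0.3 = 2.7
h = tanh(z1) = [-0.9959, -0.9562, 0.991]
output = (-1.1)·(-0.9959) + (1.5)·(-0.9562) + (-0.4)·(0.991) - 0.6 = -1.3352

-1.3352


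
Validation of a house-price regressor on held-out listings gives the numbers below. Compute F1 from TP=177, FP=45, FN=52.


Precision = 177/222 = 0.7973
Recall = 177/229 = 0.7729
F1 = 2·P·R/(P+R) = 2·TP/(2·TP+FP+FN) = 354/(354+45+52) = 354/451 = 0.7849

0.7849


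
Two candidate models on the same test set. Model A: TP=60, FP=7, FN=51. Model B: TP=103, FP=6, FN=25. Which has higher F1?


Model A: P=60/67=0.8955, R=60/111=0.5405, F1=2PR/(P+R)=2TP/(2TP+FP+FN)=120/178=0.6742
Model B: P=103/109=0.945, R=103/128=0.8047, F1=2PR/(P+R)=2TP/(2TP+FP+FN)=206/237=0.8692
0.6742 < 0.8692 → Model B

Model B


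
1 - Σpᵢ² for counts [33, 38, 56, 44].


Probabilities: [33/171, 38/171, 56/171, 44/171] ≈ [0.193, 0.2222, 0.3275, 0.2573]
Σpᵢ² = (1089 + 1444 + 3136 + 1936)/171² = 7605/29241
Gini = 1 - Σpᵢ² = 1 - 7605/29241 = 0.7399

0.7399


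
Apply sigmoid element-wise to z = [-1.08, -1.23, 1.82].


σ(-1.08) = 1/(1+e^1.08) = 0.2535
σ(-1.23) = 1/(1+e^1.23) = 0.2262
σ(1.82) = 1/(1+e^-1.82) = 0.8606
result = [0.2535, 0.2262, 0.8606]

[0.2535, 0.2262, 0.8606]


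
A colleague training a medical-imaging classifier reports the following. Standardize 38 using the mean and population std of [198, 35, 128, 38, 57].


μ = 91.2, σ = 63.117
z = (38 - 91.2)/63.117 = -0.8429

-0.8429


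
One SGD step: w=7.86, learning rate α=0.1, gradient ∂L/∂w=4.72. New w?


w_new = w - α·∇
= 7.86 - 0.1·4.72
= 7.86 - 0.472
= 7.388

7.388


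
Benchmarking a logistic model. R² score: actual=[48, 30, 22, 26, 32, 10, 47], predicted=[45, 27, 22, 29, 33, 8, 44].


ȳ = 30.7143
SS_res = Σ(y-ŷ)² = 41
SS_tot = Σ(y-ȳ)² = 1093.43
R² = 1 - SS_res/SS_tot = 1 - 0.0375 = 0.9625

0.9625


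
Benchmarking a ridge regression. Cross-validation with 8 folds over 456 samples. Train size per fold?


Fold size = 456/8 = 57
Training per fold = 456 - 57 = 399

399


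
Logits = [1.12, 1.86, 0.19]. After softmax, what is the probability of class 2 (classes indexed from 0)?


Exponentials: e^1.12=3.0649, e^1.86=6.4237, e^0.19=1.2092
Sum = 10.6978
Softmax = [0.2865, 0.6005, 0.113]
p[2] = 1.2092/10.6978 = 0.113

0.113


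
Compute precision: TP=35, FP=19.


Precision = TP/(TP+FP)
= 35/(35+19)
= 35/54 = 64.81%

64.81%


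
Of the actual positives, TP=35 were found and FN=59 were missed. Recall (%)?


Recall = TP/(TP+FN)
= 35/(35+59)
= 35/94 = 37.23%

37.23%


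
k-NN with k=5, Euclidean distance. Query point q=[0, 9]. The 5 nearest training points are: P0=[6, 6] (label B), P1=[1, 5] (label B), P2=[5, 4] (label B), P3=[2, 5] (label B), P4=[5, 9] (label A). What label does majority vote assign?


d(q,P0) = 6.7082  (label B)
d(q,P1) = 4.1231  (label B)
d(q,P2) = 7.0711  (label B)
d(q,P3) = 4.4721  (label B)
d(q,P4) = 5.0  (label A)
Votes: A=1, B=4
Majority → B

B


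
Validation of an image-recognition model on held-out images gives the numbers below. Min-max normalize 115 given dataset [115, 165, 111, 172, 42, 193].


min=42, max=193
(115-42)/(193-42) = 73/151 = 0.4834

0.4834


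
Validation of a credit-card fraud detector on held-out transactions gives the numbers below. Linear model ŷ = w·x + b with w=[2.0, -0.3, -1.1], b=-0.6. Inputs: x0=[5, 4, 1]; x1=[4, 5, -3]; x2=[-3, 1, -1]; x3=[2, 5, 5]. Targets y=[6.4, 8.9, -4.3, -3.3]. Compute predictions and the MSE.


ŷ0 = (2.0)·(5) + (-0.3)·(4) + (-1.1)·(1) - 0.6 = 7.1
ŷ1 = (2.0)·(4) + (-0.3)·(5) + (-1.1)·(-3) - 0.6 = 9.2
ŷ2 = (2.0)·(-3) + (-0.3)·(1) + (-1.1)·(-1) - 0.6 = -5.8
ŷ3 = (2.0)·(2) + (-0.3)·(5) + (-1.1)·(5) - 0.6 = -3.6
errors² = [0.49, 0.09, 2.25, 0.09]
MSE = 2.9200/4 = 0.73

0.73


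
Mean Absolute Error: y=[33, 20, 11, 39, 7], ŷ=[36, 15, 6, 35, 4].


Absolute errors: |33-36|=3, |20-15|=5, |11-6|=5, |39-35|=4, |7-4|=3
Sum = 20
MAE = 20/5 = 4

4


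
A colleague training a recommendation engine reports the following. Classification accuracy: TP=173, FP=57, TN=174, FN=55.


Accuracy = (TP+TN)/(TP+TN+FP+FN)
= (173+174)/(459)
= 347/459 = 75.6%

75.6%


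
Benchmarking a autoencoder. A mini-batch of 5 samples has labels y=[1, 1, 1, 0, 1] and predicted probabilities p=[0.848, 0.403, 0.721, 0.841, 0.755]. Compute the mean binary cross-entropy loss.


L[0] = -ln(0.848) = 0.1649
L[1] = -ln(0.403) = 0.9088
L[2] = -ln(0.721) = 0.3271
L[3] = -ln(1-0.841) = -ln(0.159) = 1.8389
L[4] = -ln(0.755) = 0.281
mean = (0.1649 + 0.9088 + 0.3271 + 1.8389 + 0.281)/5 = 0.7041

0.7041


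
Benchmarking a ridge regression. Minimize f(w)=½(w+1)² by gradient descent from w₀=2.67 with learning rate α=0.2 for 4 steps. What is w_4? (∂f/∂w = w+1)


step 1: grad = 2.67+1 = 3.67; w = 2.67 - 0.2·(3.67) = 1.936
step 2: grad = 1.936+1 = 2.936; w = 1.936 - 0.2·(2.936) = 1.3488
step 3: grad = 1.3488+1 = 2.3488; w = 1.3488 - 0.2·(2.3488) = 0.87904
step 4: grad = 0.87904+1 = 1.87904; w = 0.87904 - 0.2·(1.87904) = 0.503232

0.503232


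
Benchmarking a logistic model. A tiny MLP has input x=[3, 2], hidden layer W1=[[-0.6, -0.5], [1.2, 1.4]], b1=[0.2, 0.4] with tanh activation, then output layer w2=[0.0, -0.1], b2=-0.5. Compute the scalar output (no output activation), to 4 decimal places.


z1[0] = (-0.6)·(3) + (-0.5)·(2) + 0.2 = -2.6
z1[1] = (1.2)·(3) + (1.4)·(2) + 0.4 = 6.8
h = tanh(z1) = [-0.989, 1.0]
output = (0.0)·(-0.989) + (-0.1)·(1.0) - 0.5 = -0.6

-0.6


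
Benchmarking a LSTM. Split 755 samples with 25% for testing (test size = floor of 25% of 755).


Test = ⌊755·25/100⌋ = 188
Train = 755 - 188 = 567

Train: 567, Test: 188


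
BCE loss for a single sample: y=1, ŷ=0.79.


BCE = -[y·ln(p) + (1-y)·ln(1-p)]
= -1·ln(0.79) - 0
= -ln(0.79) = 0.2357

0.2357


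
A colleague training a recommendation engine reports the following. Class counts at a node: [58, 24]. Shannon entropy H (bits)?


Probabilities: [58/82, 24/82] ≈ [0.7073, 0.2927]
H = -((58/82)·log₂(58/82) + (24/82)·log₂(24/82))
  = 0.8722 bits

0.8722 bits


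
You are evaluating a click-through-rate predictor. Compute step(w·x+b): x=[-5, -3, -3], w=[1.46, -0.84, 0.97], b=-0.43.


z = (-5)·(1.46) + (-3)·(-0.84) + (-3)·(0.97) - 0.43
  = -8.12
step(z) = 0 (z<0)

0


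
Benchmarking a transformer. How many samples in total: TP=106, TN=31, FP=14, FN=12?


Total = TP + TN + FP + FN
= 106 + 31 + 14 + 12
= 163
(Predicted positive: 120, predicted negative: 43)

163


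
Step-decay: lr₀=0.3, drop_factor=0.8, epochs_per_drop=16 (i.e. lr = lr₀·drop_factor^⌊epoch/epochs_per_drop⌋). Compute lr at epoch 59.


n_drops = ⌊59/16⌋ = 3
lr = 0.3·0.8^3 = 0.3·0.512 = 0.1536

0.1536


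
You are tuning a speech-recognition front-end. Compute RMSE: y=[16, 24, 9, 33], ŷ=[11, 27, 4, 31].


MSE = 63/4 = 15.75
RMSE = √(63/4) = 3.9686

3.9686


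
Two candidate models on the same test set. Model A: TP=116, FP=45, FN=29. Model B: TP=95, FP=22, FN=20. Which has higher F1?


Model A: P=116/161=0.7205, R=116/145=0.8, F1=2PR/(P+R)=2TP/(2TP+FP+FN)=232/306=0.7582
Model B: P=95/117=0.812, R=95/115=0.8261, F1=2PR/(P+R)=2TP/(2TP+FP+FN)=190/232=0.819
0.7582 < 0.819 → Model B

Model B


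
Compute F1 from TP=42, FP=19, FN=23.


Precision = 42/61 = 0.6885
Recall = 42/65 = 0.6462
F1 = 2·P·R/(P+R) = 2·TP/(2·TP+FP+FN) = 84/(84+19+23) = 84/126 = 0.6667

0.6667


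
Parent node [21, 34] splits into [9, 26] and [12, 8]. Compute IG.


Parent = [21, 34], H_parent = 0.9593
H_left = 0.8224 (n=35), H_right = 0.971 (n=20)
H_children = (35/55)·0.8224 + (20/55)·0.971 = 0.8764
IG = 0.9593 - 0.8764 = 0.0829

0.0829


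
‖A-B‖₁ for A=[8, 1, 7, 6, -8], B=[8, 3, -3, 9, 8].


d = |8-8| + |1-3| + |7+ 3| + |6-9| + |-8-8|
  = 0 + 2 + 10 + 3 + 16
  = 31

31


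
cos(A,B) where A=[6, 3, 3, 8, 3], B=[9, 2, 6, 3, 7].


A·B = 6·9 + 3·2 + 3·6 + 8·3 + 3·7 = 123
‖A‖ = √127 = 11.2694, ‖B‖ = √179 = 13.3791
cos = 123/(√127·√179) = 123/√22733 = 0.8158

0.8158


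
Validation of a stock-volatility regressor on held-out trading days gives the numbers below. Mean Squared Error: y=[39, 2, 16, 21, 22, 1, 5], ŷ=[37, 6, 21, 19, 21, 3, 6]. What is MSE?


Squared errors: (39-37)²=4, (2-6)²=16, (16-21)²=25, (21-19)²=4, (22-21)²=1, (1-3)²=4, (5-6)²=1
Sum = 55
MSE = 55/7 = 55/7

55/7


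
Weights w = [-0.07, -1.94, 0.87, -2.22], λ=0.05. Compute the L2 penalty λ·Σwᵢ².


‖w‖₂² = (-0.07)² + (-1.94)² + (0.87)² + (-2.22)²
     = 0.0049 + 3.7636 + 0.7569 + 4.9284
     = 9.4538
λ·‖w‖₂² = 0.05·9.4538 = 0.47269

0.47269


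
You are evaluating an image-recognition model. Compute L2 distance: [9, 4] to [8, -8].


d = √((9-8)² + (4+ 8)²)
  = √(1 + 144)
  = √145 = 12.0416

12.0416


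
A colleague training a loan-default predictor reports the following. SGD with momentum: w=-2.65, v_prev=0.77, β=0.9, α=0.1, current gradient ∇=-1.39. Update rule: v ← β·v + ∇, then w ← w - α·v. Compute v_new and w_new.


v_new = 0.9·0.77 - 1.39 = 0.693 - 1.39 = -0.697
w_new = -2.65 - 0.1·-0.697 = -2.65 + 0.0697 = -2.5803

v_new=-0.697, w_new=-2.5803


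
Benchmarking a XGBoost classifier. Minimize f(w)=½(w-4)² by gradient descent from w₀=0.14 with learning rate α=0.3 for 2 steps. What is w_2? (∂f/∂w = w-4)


step 1: grad = 0.14-4 = -3.86; w = 0.14 - 0.3·(-3.86) = 1.298
step 2: grad = 1.298-4 = -2.702; w = 1.298 - 0.3·(-2.702) = 2.1086

2.1086


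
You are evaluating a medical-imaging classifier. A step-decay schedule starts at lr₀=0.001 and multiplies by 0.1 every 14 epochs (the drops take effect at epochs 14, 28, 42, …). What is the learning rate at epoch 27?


n_drops = ⌊27/14⌋ = 1
lr = 0.001·0.1^1 = 0.001·0.1 = 0.0001

0.0001


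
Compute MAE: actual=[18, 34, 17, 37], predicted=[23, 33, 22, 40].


Absolute errors: |18-23|=5, |34-33|=1, |17-22|=5, |37-40|=3
Sum = 14
MAE = 14/4 = 7/2

7/2


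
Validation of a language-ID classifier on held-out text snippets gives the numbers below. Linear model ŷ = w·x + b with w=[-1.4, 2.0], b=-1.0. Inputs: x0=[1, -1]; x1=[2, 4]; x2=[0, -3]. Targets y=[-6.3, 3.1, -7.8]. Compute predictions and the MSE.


ŷ0 = (-1.4)·(1) + (2.0)·(-1) - 1.0 = -4.4
ŷ1 = (-1.4)·(2) + (2.0)·(4) - 1.0 = 4.2
ŷ2 = (-1.4)·(0) + (2.0)·(-3) - 1.0 = -7.0
errors² = [3.61, 1.21, 0.64]
MSE = 5.4600/3 = 1.82

1.82


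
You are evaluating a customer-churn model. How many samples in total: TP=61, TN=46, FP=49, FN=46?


Total = TP + TN + FP + FN
= 61 + 46 + 49 + 46
= 202
(Predicted positive: 110, predicted negative: 92)

202


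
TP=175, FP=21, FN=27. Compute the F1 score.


Precision = 175/196 = 0.8929
Recall = 175/202 = 0.8663
F1 = 2·P·R/(P+R) = 2·TP/(2·TP+FP+FN) = 350/(350+21+27) = 350/398 = 0.8794

0.8794


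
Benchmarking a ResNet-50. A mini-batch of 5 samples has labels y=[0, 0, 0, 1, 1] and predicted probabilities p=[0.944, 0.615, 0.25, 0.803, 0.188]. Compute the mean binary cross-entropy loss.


L[0] = -ln(1-0.944) = -ln(0.056) = 2.8824
L[1] = -ln(1-0.615) = -ln(0.385) = 0.9545
L[2] = -ln(1-0.25) = -ln(0.75) = 0.2877
L[3] = -ln(0.803) = 0.2194
L[4] = -ln(0.188) = 1.6713
mean = (2.8824 + 0.9545 + 0.2877 + 0.2194 + 1.6713)/5 = 1.2031

1.2031


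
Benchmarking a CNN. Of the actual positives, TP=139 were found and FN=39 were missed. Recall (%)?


Recall = TP/(TP+FN)
= 139/(139+39)
= 139/178 = 78.09%

78.09%


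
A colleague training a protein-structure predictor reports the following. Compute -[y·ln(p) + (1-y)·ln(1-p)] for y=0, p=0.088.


BCE = -[y·ln(p) + (1-y)·ln(1-p)]
= -0 - 1·ln(1-0.088)
= -ln(0.912) = 0.0921

0.0921


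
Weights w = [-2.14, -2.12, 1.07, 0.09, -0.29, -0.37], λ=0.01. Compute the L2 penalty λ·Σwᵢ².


‖w‖₂² = (-2.14)² + (-2.12)² + (1.07)² + (0.09)² + (-0.29)² + (-0.37)²
     = 4.5796 + 4.4944 + 1.1449 + 0.0081 + 0.0841 + 0.1369
     = 10.448
λ·‖w‖₂² = 0.01·10.448 = 0.10448

0.10448


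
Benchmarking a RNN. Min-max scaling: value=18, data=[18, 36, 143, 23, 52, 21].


min=18, max=143
(18-18)/(143-18) = 0/125 = 0.0

0.0


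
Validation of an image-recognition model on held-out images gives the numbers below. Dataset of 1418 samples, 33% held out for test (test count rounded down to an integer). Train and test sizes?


Test = ⌊1418·33/100⌋ = 467
Train = 1418 - 467 = 951

Train: 951, Test: 467


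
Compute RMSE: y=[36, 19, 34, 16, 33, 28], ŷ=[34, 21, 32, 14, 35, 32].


MSE = 36/6 = 6
RMSE = √(36/6) = 2.4495

2.4495


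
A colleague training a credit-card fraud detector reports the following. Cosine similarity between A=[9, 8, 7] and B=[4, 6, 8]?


A·B = 9·4 + 8·6 + 7·8 = 140
‖A‖ = √194 = 13.9284, ‖B‖ = √116 = 10.7703
cos = 140/(√194·√116) = 140/√22504 = 0.9333

0.9333


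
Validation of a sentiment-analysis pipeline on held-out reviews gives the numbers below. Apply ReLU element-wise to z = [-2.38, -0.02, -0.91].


ReLU(-2.38) = max(0, -2.38) = 0.0
ReLU(-0.02) = max(0, -0.02) = 0.0
ReLU(-0.91) = max(0, -0.91) = 0.0
result = [0.0, 0.0, 0.0]

[0.0, 0.0, 0.0]


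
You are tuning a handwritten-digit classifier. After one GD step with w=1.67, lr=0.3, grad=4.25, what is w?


w_new = w - α·∇
= 1.67 - 0.3·4.25
= 1.67 - 1.275
= 0.395

0.395


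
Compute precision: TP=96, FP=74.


Precision = TP/(TP+FP)
= 96/(96+74)
= 96/170 = 56.47%

56.47%


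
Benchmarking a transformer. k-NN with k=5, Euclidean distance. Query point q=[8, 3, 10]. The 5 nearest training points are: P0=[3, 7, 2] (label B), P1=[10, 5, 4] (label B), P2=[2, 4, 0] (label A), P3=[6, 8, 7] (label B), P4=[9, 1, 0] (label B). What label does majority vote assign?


d(q,P0) = 10.247  (label B)
d(q,P1) = 6.6332  (label B)
d(q,P2) = 11.7047  (label A)
d(q,P3) = 6.1644  (label B)
d(q,P4) = 10.247  (label B)
Votes: A=1, B=4
Majority → B

B


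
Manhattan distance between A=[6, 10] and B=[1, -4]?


d = |6-1| + |10+ 4|
  = 5 + 14
  = 19

19


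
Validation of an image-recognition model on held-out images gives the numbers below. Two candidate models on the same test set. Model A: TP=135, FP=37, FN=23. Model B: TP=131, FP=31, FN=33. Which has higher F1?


Model A: P=135/172=0.7849, R=135/158=0.8544, F1=2PR/(P+R)=2TP/(2TP+FP+FN)=270/330=0.8182
Model B: P=131/162=0.8086, R=131/164=0.7988, F1=2PR/(P+R)=2TP/(2TP+FP+FN)=262/326=0.8037
0.8182 > 0.8037 → Model A

Model A


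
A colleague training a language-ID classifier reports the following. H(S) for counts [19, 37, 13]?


Probabilities: [19/69, 37/69, 13/69] ≈ [0.2754, 0.5362, 0.1884]
H = -((19/69)·log₂(19/69) + (37/69)·log₂(37/69) + (13/69)·log₂(13/69))
  = 1.4481 bits

1.4481 bits


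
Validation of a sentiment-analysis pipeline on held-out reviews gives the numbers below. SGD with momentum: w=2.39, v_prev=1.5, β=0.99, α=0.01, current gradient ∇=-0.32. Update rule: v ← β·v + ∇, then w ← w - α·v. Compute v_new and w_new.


v_new = 0.99·1.5 - 0.32 = 1.485 - 0.32 = 1.165
w_new = 2.39 - 0.01·1.165 = 2.39 - 0.01165 = 2.37835

v_new=1.165, w_new=2.37835


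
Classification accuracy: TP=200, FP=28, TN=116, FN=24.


Accuracy = (TP+TN)/(TP+TN+FP+FN)
= (200+116)/(368)
= 316/368 = 85.87%

85.87%


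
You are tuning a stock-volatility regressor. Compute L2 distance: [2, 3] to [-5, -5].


d = √((2+ 5)² + (3+ 5)²)
  = √(49 + 64)
  = √113 = 10.6301

10.6301


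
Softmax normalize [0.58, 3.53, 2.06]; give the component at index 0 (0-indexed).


Exponentials: e^0.58=1.786, e^3.53=34.124, e^2.06=7.846
Sum = 43.756
Softmax = [0.0408, 0.7799, 0.1793]
p[0] = 1.786/43.756 = 0.0408

0.0408


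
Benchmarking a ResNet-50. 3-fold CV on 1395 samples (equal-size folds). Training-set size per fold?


Fold size = 1395/3 = 465
Training per fold = 1395 - 465 = 930

930


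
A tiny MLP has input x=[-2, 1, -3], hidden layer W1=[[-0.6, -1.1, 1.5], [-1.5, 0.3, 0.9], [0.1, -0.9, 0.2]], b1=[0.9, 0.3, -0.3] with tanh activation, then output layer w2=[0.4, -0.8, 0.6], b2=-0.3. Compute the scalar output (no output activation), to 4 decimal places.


z1[0] = (-0.6)·(-2) + (-1.1)·(1) + (1.5)·(-3) + 0.9 = -3.5
z1[1] = (-1.5)·(-2) + (0.3)·(1) + (0.9)·(-3) + 0.3 = 0.9
z1[2] = (0.1)·(-2) + (-0.9)·(1) + (0.2)·(-3) - 0.3 = -2.0
h = tanh(z1) = [-0.9982, 0.7163, -0.964]
output = (0.4)·(-0.9982) + (-0.8)·(0.7163) + (0.6)·(-0.964) - 0.3 = -1.8507

-1.8507


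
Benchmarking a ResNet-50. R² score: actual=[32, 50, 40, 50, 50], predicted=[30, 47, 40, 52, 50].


ȳ = 44.4
SS_res = Σ(y-ŷ)² = 17
SS_tot = Σ(y-ȳ)² = 267.2
R² = 1 - SS_res/SS_tot = 1 - 0.0636 = 0.9364

0.9364


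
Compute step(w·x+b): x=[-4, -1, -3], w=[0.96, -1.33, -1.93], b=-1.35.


z = (-4)·(0.96) + (-1)·(-1.33) + (-3)·(-1.93) - 1.35
  = 1.93
step(z) = 1 (z≥0)

1


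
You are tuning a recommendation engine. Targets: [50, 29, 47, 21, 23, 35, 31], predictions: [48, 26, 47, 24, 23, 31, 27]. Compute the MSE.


Squared errors: (50-48)²=4, (29-26)²=9, (47-47)²=0, (21-24)²=9, (23-23)²=0, (35-31)²=16, (31-27)²=16
Sum = 54
MSE = 54/7 = 54/7

54/7


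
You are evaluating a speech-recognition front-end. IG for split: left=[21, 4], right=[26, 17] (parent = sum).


Parent = [47, 21], H_parent = 0.8918
H_left = 0.6343 (n=25), H_right = 0.9682 (n=43)
H_children = (25/68)·0.6343 + (43/68)·0.9682 = 0.8454
IG = 0.8918 - 0.8454 = 0.0464

0.0464


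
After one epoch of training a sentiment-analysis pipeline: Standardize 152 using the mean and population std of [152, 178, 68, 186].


μ = 146, σ = 46.7547
z = (152 - 146)/46.7547 = 0.1283

0.1283


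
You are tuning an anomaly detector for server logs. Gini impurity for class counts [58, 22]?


Probabilities: [58/80, 22/80] ≈ [0.725, 0.275]
Σpᵢ² = (3364 + 484)/80² = 3848/6400
Gini = 1 - Σpᵢ² = 1 - 3848/6400 = 0.3988

0.3988


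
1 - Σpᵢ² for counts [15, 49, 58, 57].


Probabilities: [15/179, 49/179, 58/179, 57/179] ≈ [0.0838, 0.2737, 0.324, 0.3184]
Σpᵢ² = (225 + 2401 + 3364 + 3249)/179² = 9239/32041
Gini = 1 - Σpᵢ² = 1 - 9239/32041 = 0.7117

0.7117


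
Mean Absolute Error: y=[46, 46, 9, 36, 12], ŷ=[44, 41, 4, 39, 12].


Absolute errors: |46-44|=2, |46-41|=5, |9-4|=5, |36-39|=3, |12-12|=0
Sum = 15
MAE = 15/5 = 3

3


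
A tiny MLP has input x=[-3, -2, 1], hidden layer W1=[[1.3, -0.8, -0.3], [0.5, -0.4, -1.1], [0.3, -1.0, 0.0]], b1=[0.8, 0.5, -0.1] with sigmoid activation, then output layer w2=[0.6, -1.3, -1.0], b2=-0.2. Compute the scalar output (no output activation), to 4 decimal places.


z1[0] = (1.3)·(-3) + (-0.8)·(-2) + (-0.3)·(1) + 0.8 = -1.8
z1[1] = (0.5)·(-3) + (-0.4)·(-2) + (-1.1)·(1) + 0.5 = -1.3
z1[2] = (0.3)·(-3) + (-1.0)·(-2) + (0.0)·(1) - 0.1 = 1.0
h = sigmoid(z1) = [0.1419, 0.2142, 0.7311]
output = (0.6)·(0.1419) + (-1.3)·(0.2142) + (-1.0)·(0.7311) - 0.2 = -1.1244

-1.1244


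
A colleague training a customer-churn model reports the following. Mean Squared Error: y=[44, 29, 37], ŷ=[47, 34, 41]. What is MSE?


Squared errors: (44-47)²=9, (29-34)²=25, (37-41)²=16
Sum = 50
MSE = 50/3 = 50/3

50/3


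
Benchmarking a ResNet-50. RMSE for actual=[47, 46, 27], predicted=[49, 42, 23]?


MSE = 36/3 = 12
RMSE = √(36/3) = 3.4641

3.4641


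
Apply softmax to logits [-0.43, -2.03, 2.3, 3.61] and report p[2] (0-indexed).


Exponentials: e^-0.43=0.6505, e^-2.03=0.1313, e^2.3=9.9742, e^3.61=36.9661
Sum = 47.7221
Softmax = [0.0136, 0.0028, 0.209, 0.7746]
p[2] = 9.9742/47.7221 = 0.209

0.209


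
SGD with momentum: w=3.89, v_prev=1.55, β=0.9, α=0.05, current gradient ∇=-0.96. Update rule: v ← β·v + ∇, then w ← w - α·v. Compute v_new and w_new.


v_new = 0.9·1.55 - 0.96 = 1.395 - 0.96 = 0.435
w_new = 3.89 - 0.05·0.435 = 3.89 - 0.02175 = 3.86825

v_new=0.435, w_new=3.86825


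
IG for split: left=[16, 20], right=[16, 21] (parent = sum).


Parent = [32, 41], H_parent = 0.989
H_left = 0.9911 (n=36), H_right = 0.9868 (n=37)
H_children = (36/73)·0.9911 + (37/73)·0.9868 = 0.9889
IG = 0.989 - 0.9889 = 0.0001

0.0001


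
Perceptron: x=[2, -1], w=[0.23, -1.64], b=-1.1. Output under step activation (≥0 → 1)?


z = (2)·(0.23) + (-1)·(-1.64) - 1.1
  = 1.0
step(z) = 1 (z≥0)

1


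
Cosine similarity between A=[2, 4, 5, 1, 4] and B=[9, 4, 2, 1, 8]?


A·B = 2·9 + 4·4 + 5·2 + 1·1 + 4·8 = 77
‖A‖ = √62 = 7.874, ‖B‖ = √166 = 12.8841
cos = 77/(√62·√166) = 77/√10292 = 0.759

0.759


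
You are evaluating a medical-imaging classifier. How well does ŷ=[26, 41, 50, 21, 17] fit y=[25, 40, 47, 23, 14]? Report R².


ȳ = 29.8
SS_res = Σ(y-ŷ)² = 24
SS_tot = Σ(y-ȳ)² = 718.8
R² = 1 - SS_res/SS_tot = 1 - 0.0334 = 0.9666

0.9666


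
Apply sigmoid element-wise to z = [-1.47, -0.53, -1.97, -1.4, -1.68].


σ(-1.47) = 1/(1+e^1.47) = 0.1869
σ(-0.53) = 1/(1+e^0.53) = 0.3705
σ(-1.97) = 1/(1+e^1.97) = 0.1224
σ(-1.4) = 1/(1+e^1.4) = 0.1978
σ(-1.68) = 1/(1+e^1.68) = 0.1571
result = [0.1869, 0.3705, 0.1224, 0.1978, 0.1571]

[0.1869, 0.3705, 0.1224, 0.1978, 0.1571]


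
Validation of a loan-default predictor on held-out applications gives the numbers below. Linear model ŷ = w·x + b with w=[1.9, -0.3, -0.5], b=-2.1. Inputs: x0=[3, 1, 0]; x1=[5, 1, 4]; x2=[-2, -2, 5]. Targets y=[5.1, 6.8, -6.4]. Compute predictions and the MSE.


ŷ0 = (1.9)·(3) + (-0.3)·(1) + (-0.5)·(0) - 2.1 = 3.3
ŷ1 = (1.9)·(5) + (-0.3)·(1) + (-0.5)·(4) - 2.1 = 5.1
ŷ2 = (1.9)·(-2) + (-0.3)·(-2) + (-0.5)·(5) - 2.1 = -7.8
errors² = [3.24, 2.89, 1.96]
MSE = 8.0900/3 = 2.6967

2.6967


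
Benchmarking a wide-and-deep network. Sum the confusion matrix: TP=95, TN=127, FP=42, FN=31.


Total = TP + TN + FP + FN
= 95 + 127 + 42 + 31
= 295
(Predicted positive: 137, predicted negative: 158)

295


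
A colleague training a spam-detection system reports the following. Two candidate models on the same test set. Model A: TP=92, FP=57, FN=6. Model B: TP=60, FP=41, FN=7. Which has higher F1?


Model A: P=92/149=0.6174, R=92/98=0.9388, F1=2PR/(P+R)=2TP/(2TP+FP+FN)=184/247=0.7449
Model B: P=60/101=0.5941, R=60/67=0.8955, F1=2PR/(P+R)=2TP/(2TP+FP+FN)=120/168=0.7143
0.7449 > 0.7143 → Model A

Model A


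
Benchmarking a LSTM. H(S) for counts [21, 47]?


Probabilities: [21/68, 47/68] ≈ [0.3088, 0.6912]
H = -((21/68)·log₂(21/68) + (47/68)·log₂(47/68))
  = 0.8918 bits

0.8918 bits


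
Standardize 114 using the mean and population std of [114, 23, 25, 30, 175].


μ = 73.4, σ = 61.2163
z = (114 - 73.4)/61.2163 = 0.6632

0.6632


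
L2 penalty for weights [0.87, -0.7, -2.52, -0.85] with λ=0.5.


‖w‖₂² = (0.87)² + (-0.7)² + (-2.52)² + (-0.85)²
     = 0.7569 + 0.49 + 6.3504 + 0.7225
     = 8.3198
λ·‖w‖₂² = 0.5·8.3198 = 4.1599

4.1599


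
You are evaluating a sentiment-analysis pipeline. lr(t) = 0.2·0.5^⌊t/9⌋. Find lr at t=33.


n_drops = ⌊33/9⌋ = 3
lr = 0.2·0.5^3 = 0.2·0.125 = 0.025

0.025


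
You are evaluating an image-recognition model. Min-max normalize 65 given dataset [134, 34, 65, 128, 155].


min=34, max=155
(65-34)/(155-34) = 31/121 = 0.2562

0.2562


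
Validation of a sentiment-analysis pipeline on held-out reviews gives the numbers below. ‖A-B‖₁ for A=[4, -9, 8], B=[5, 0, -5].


d = |4-5| + |-9-0| + |8+ 5|
  = 1 + 9 + 13
  = 23

23


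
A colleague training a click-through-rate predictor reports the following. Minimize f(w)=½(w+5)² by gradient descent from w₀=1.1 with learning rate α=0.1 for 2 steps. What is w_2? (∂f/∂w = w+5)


step 1: grad = 1.1+5 = 6.1; w = 1.1 - 0.1·(6.1) = 0.49
step 2: grad = 0.49+5 = 5.49; w = 0.49 - 0.1·(5.49) = -0.059

-0.059


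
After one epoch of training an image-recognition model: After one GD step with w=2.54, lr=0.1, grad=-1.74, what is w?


w_new = w - α·∇
= 2.54 - 0.1·-1.74
= 2.54 + 0.174
= 2.714

2.714


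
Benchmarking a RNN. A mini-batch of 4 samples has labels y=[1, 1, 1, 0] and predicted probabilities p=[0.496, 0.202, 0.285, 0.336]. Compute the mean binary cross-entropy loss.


L[0] = -ln(0.496) = 0.7012
L[1] = -ln(0.202) = 1.5995
L[2] = -ln(0.285) = 1.2553
L[3] = -ln(1-0.336) = -ln(0.664) = 0.4095
mean = (0.7012 + 1.5995 + 1.2553 + 0.4095)/4 = 0.9914

0.9914


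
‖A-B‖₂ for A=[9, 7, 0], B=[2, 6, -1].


d = √((9-2)² + (7-6)² + (0+ 1)²)
  = √(49 + 1 + 1)
  = √51 = 7.1414

7.1414


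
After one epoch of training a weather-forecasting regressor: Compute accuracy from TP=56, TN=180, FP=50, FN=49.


Accuracy = (TP+TN)/(TP+TN+FP+FN)
= (56+180)/(335)
= 236/335 = 70.45%

70.45%


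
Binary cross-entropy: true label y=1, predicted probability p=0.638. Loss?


BCE = -[y·ln(p) + (1-y)·ln(1-p)]
= -1·ln(0.638) - 0
= -ln(0.638) = 0.4494

0.4494


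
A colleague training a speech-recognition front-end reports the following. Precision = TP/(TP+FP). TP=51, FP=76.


Precision = TP/(TP+FP)
= 51/(51+76)
= 51/127 = 40.16%

40.16%


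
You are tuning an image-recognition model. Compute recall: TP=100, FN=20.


Recall = TP/(TP+FN)
= 100/(100+20)
= 100/120 = 83.33%

83.33%


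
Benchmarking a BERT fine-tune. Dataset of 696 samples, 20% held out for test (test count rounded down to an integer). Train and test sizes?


Test = ⌊696·20/100⌋ = 139
Train = 696 - 139 = 557

Train: 557, Test: 139


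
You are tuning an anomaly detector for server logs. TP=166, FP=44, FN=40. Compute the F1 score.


Precision = 166/210 = 0.7905
Recall = 166/206 = 0.8058
F1 = 2·P·R/(P+R) = 2·TP/(2·TP+FP+FN) = 332/(332+44+40) = 332/416 = 0.7981

0.7981


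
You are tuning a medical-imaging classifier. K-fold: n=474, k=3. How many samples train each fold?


Fold size = 474/3 = 158
Training per fold = 474 - 158 = 316

316


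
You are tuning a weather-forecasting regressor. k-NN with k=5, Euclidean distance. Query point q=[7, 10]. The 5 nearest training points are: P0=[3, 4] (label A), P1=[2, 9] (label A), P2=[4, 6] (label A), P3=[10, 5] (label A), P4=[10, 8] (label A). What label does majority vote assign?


d(q,P0) = 7.2111  (label A)
d(q,P1) = 5.099  (label A)
d(q,P2) = 5.0  (label A)
d(q,P3) = 5.831  (label A)
d(q,P4) = 3.6056  (label A)
Votes: A=5, B=0
Majority → A

A


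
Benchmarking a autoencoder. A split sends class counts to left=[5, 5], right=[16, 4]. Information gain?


Parent = [21, 9], H_parent = 0.8813
H_left = 1 (n=10), H_right = 0.7219 (n=20)
H_children = (10/30)·1 + (20/30)·0.7219 = 0.8146
IG = 0.8813 - 0.8146 = 0.0667

0.0667


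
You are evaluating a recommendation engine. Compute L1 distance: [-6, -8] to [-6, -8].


d = |-6+ 6| + |-8+ 8|
  = 0 + 0
  = 0

0


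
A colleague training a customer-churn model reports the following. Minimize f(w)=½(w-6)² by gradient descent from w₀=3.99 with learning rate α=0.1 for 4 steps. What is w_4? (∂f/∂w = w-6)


step 1: grad = 3.99-6 = -2.01; w = 3.99 - 0.1·(-2.01) = 4.191
step 2: grad = 4.191-6 = -1.809; w = 4.191 - 0.1·(-1.809) = 4.3719
step 3: grad = 4.3719-6 = -1.6281; w = 4.3719 - 0.1·(-1.6281) = 4.53471
step 4: grad = 4.53471-6 = -1.46529; w = 4.53471 - 0.1·(-1.46529) = 4.681239

4.681239


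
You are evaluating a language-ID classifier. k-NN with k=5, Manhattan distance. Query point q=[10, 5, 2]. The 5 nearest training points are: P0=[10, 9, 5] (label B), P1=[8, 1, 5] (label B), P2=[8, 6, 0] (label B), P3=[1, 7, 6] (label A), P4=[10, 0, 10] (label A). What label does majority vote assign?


d(q,P0) = 7  (label B)
d(q,P1) = 9  (label B)
d(q,P2) = 5  (label B)
d(q,P3) = 15  (label A)
d(q,P4) = 13  (label A)
Votes: A=2, B=3
Majority → B

B


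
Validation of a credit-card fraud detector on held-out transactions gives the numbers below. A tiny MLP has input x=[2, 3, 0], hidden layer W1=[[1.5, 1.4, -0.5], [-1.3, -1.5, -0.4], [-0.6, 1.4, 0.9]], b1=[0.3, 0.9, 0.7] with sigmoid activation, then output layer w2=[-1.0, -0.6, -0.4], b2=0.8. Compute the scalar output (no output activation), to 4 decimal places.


z1[0] = (1.5)·(2) + (1.4)·(3) + (-0.5)·(0) + 0.3 = 7.5
z1[1] = (-1.3)·(2) + (-1.5)·(3) + (-0.4)·(0) + 0.9 = -6.2
z1[2] = (-0.6)·(2) + (1.4)·(3) + (0.9)·(0) + 0.7 = 3.7
h = sigmoid(z1) = [0.9994, 0.002, 0.9759]
output = (-1.0)·(0.9994) + (-0.6)·(0.002) + (-0.4)·(0.9759) + 0.8 = -0.591

-0.591


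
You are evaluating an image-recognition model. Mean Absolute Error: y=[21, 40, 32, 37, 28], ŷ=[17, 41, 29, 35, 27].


Absolute errors: |21-17|=4, |40-41|=1, |32-29|=3, |37-35|=2, |28-27|=1
Sum = 11
MAE = 11/5 = 11/5

11/5


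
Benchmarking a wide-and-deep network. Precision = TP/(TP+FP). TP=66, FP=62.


Precision = TP/(TP+FP)
= 66/(66+62)
= 66/128 = 51.56%

51.56%


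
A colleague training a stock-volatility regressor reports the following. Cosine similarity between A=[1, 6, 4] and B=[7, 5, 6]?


A·B = 1·7 + 6·5 + 4·6 = 61
‖A‖ = √53 = 7.2801, ‖B‖ = √110 = 10.4881
cos = 61/(√53·√110) = 61/√5830 = 0.7989

0.7989


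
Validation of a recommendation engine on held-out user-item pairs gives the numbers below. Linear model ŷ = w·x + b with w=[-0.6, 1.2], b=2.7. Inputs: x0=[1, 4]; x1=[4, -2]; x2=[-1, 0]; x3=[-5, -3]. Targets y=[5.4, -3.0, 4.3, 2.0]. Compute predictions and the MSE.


ŷ0 = (-0.6)·(1) + (1.2)·(4) + 2.7 = 6.9
ŷ1 = (-0.6)·(4) + (1.2)·(-2) + 2.7 = -2.1
ŷ2 = (-0.6)·(-1) + (1.2)·(0) + 2.7 = 3.3
ŷ3 = (-0.6)·(-5) + (1.2)·(-3) + 2.7 = 2.1
errors² = [2.25, 0.81, 1.0, 0.01]
MSE = 4.0700/4 = 1.0175

1.0175


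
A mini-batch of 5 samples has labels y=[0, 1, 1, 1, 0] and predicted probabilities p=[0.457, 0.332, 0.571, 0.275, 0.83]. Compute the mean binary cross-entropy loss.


L[0] = -ln(1-0.457) = -ln(0.543) = 0.6106
L[1] = -ln(0.332) = 1.1026
L[2] = -ln(0.571) = 0.5604
L[3] = -ln(0.275) = 1.291
L[4] = -ln(1-0.83) = -ln(0.17) = 1.772
mean = (0.6106 + 1.1026 + 0.5604 + 1.291 + 1.772)/5 = 1.0673

1.0673


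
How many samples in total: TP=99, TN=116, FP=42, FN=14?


Total = TP + TN + FP + FN
= 99 + 116 + 42 + 14
= 271
(Predicted positive: 141, predicted negative: 130)

271


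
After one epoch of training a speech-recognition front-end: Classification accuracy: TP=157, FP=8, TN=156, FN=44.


Accuracy = (TP+TN)/(TP+TN+FP+FN)
= (157+156)/(365)
= 313/365 = 85.75%

85.75%


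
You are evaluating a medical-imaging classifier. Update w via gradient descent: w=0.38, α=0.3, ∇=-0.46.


w_new = w - α·∇
= 0.38 - 0.3·-0.46
= 0.38 + 0.138
= 0.518

0.518


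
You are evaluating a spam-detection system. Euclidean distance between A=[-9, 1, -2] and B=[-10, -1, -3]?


d = √((-9+ 10)² + (1+ 1)² + (-2+ 3)²)
  = √(1 + 4 + 1)
  = √6 = 2.4495

2.4495


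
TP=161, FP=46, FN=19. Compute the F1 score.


Precision = 161/207 = 0.7778
Recall = 161/180 = 0.8944
F1 = 2·P·R/(P+R) = 2·TP/(2·TP+FP+FN) = 322/(322+46+19) = 322/387 = 0.832

0.832


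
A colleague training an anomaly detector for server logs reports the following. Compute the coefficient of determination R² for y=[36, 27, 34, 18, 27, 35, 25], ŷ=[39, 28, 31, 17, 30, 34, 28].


ȳ = 28.8571
SS_res = Σ(y-ŷ)² = 39
SS_tot = Σ(y-ȳ)² = 254.86
R² = 1 - SS_res/SS_tot = 1 - 0.153 = 0.847

0.847


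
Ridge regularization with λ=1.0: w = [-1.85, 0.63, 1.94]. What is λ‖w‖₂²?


‖w‖₂² = (-1.85)² + (0.63)² + (1.94)²
     = 3.4225 + 0.3969 + 3.7636
     = 7.583
λ·‖w‖₂² = 1.0·7.583 = 7.583

7.583


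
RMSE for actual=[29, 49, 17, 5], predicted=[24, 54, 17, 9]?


MSE = 66/4 = 16.5
RMSE = √(66/4) = 4.062

4.062


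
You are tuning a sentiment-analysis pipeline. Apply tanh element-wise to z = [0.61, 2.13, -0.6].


tanh(0.61) = 0.5441
tanh(2.13) = 0.9721
tanh(-0.6) = -0.537
result = [0.5441, 0.9721, -0.537]

[0.5441, 0.9721, -0.537]


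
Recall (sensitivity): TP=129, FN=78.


Recall = TP/(TP+FN)
= 129/(129+78)
= 129/207 = 62.32%

62.32%


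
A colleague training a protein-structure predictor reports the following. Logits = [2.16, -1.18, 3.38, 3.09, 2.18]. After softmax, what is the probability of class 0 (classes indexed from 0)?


Exponentials: e^2.16=8.6711, e^-1.18=0.3073, e^3.38=29.3708, e^3.09=21.9771, e^2.18=8.8463
Sum = 69.1726
Softmax = [0.1254, 0.0044, 0.4246, 0.3177, 0.1279]
p[0] = 8.6711/69.1726 = 0.1254

0.1254


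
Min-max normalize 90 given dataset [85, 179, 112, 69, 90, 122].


min=69, max=179
(90-69)/(179-69) = 21/110 = 0.1909

0.1909


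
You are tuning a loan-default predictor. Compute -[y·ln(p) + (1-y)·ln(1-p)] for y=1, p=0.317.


BCE = -[y·ln(p) + (1-y)·ln(1-p)]
= -1·ln(0.317) - 0
= -ln(0.317) = 1.1489

1.1489


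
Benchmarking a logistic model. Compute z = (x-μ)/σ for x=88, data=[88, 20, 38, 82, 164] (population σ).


μ = 78.4, σ = 49.9504
z = (88 - 78.4)/49.9504 = 0.1922

0.1922


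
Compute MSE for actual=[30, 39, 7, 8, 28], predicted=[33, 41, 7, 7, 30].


Squared errors: (30-33)²=9, (39-41)²=4, (7-7)²=0, (8-7)²=1, (28-30)²=4
Sum = 18
MSE = 18/5 = 18/5

18/5


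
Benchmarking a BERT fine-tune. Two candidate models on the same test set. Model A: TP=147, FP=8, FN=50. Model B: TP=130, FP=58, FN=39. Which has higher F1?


Model A: P=147/155=0.9484, R=147/197=0.7462, F1=2PR/(P+R)=2TP/(2TP+FP+FN)=294/352=0.8352
Model B: P=130/188=0.6915, R=130/169=0.7692, F1=2PR/(P+R)=2TP/(2TP+FP+FN)=260/357=0.7283
0.8352 > 0.7283 → Model A

Model A


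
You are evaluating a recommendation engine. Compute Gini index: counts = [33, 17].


Probabilities: [33/50, 17/50] ≈ [0.66, 0.34]
Σpᵢ² = (1089 + 289)/50² = 1378/2500
Gini = 1 - Σpᵢ² = 1 - 1378/2500 = 0.4488

0.4488


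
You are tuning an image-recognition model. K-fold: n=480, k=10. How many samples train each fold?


Fold size = 480/10 = 48
Training per fold = 480 - 48 = 432

432


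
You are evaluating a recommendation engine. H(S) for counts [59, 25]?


Probabilities: [59/84, 25/84] ≈ [0.7024, 0.2976]
H = -((59/84)·log₂(59/84) + (25/84)·log₂(25/84))
  = 0.8784 bits

0.8784 bits


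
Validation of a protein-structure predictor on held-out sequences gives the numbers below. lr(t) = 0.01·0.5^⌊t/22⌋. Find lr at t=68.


n_drops = ⌊68/22⌋ = 3
lr = 0.01·0.5^3 = 0.01·0.125 = 0.00125

0.00125


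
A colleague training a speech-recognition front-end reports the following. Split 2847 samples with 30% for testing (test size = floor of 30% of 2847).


Test = ⌊2847·30/100⌋ = 854
Train = 2847 - 854 = 1993

Train: 1993, Test: 854


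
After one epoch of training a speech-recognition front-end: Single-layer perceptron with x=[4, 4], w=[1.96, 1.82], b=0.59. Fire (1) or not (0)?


z = (4)·(1.96) + (4)·(1.82) + 0.59
  = 15.71
step(z) = 1 (z≥0)

1


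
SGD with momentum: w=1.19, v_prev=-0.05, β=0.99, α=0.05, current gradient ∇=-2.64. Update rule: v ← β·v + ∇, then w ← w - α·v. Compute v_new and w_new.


v_new = 0.99·-0.05 - 2.64 = -0.0495 - 2.64 = -2.6895
w_new = 1.19 - 0.05·-2.6895 = 1.19 + 0.134475 = 1.324475

v_new=-2.6895, w_new=1.324475


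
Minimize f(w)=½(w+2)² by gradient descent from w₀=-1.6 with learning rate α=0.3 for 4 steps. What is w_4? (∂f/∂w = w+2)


step 1: grad = -1.6+2 = 0.4; w = -1.6 - 0.3·(0.4) = -1.72
step 2: grad = -1.72+2 = 0.28; w = -1.72 - 0.3·(0.28) = -1.804
step 3: grad = -1.804+2 = 0.196; w = -1.804 - 0.3·(0.196) = -1.8628
step 4: grad = -1.8628+2 = 0.1372; w = -1.8628 - 0.3·(0.1372) = -1.90396

-1.90396


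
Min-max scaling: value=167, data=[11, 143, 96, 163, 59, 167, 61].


min=11, max=167
(167-11)/(167-11) = 156/156 = 1.0

1.0


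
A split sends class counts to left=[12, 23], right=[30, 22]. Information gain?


Parent = [42, 45], H_parent = 0.9991
H_left = 0.9275 (n=35), H_right = 0.9829 (n=52)
H_children = (35/87)·0.9275 + (52/87)·0.9829 = 0.9606
IG = 0.9991 - 0.9606 = 0.0385

0.0385


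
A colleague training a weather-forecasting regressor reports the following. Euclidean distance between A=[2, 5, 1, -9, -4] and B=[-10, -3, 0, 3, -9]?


d = √((2+ 10)² + (5+ 3)² + (1-0)² + (-9-3)² + (-4+ 9)²)
  = √(144 + 64 + 1 + 144 + 25)
  = √378 = 19.4422

19.4422


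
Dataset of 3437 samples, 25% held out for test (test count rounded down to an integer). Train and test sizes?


Test = ⌊3437·25/100⌋ = 859
Train = 3437 - 859 = 2578

Train: 2578, Test: 859
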